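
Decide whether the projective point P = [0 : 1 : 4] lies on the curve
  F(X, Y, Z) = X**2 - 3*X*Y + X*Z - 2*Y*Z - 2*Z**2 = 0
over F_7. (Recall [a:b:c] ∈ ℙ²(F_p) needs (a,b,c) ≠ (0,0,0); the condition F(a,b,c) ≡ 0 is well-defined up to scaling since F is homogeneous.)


F(0,1,4) ≡ 2 (mod 7); P is NOT on the curve.

Evaluate F(0, 1, 4) term-by-term (mod 7).
  X**2 ↦ 1·0·1·1 = 0
  -3*X*Y ↦ -3·0·1·1 = 0
  X*Z ↦ 1·0·1·4 = 0
  -2*Y*Z ↦ -2·1·1·4 = -8
  -2*Z**2 ↦ -2·1·1·16 = -32
Sum: F(0, 1, 4) = (0) + (0) + (0) + (-8) + (-32) = -40.
Reducing mod 7: -40 ≡ 2 (mod 7).
Since F(a, b, c) ≡ 2 ≠ 0 (mod 7), P does NOT lie on the curve.


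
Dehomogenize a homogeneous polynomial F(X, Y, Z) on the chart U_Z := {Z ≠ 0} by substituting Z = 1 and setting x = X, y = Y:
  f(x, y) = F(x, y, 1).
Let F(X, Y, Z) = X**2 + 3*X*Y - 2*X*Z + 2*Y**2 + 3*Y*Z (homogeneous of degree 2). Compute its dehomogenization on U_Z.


f(x, y) = x**2 + 3*x*y - 2*x + 2*y**2 + 3*y

On U_Z we set Z = 1. Each monomial c·X^i·Y^j·Z^k in F becomes c·x^i·y^j·1^k = c·x^i·y^j.
Substituting Z = 1: F(X, Y, 1) = x**2 + 3*x*y - 2*x + 2*y**2 + 3*y.
Note: deg(f) ≤ deg(F) = 2; strict inequality happens when F is divisible by Z (lost terms).


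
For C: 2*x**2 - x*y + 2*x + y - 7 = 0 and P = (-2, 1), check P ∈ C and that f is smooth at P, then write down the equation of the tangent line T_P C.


Tangent line at P: -7*x + 3*y - 17 = 0.

Step 1: f(-2, 1) = 0, so P lies on C.
Step 2: partial derivatives
  f_x(x, y) = 4*x - y + 2, f_y(x, y) = 1 - x.
  f_x(P) = -7, f_y(P) = 3 (gradient nonzero, so P is smooth).
Step 3: tangent line at P: -7·(x − -2) + 3·(y − 1) = 0.
Expanding: -7*x + 3*y - 17 = 0.


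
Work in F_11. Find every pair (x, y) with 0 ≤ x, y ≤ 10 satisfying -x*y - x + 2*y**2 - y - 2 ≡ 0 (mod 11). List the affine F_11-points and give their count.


Affine F_11-points: {(3, 4), (3, 9), (5, 1), (5, 2), (6, 3), (6, 6), (7, 7), (7, 8), (9, 0), (9, 5)}; count = 10.

For each of the 121 pairs (x, y) ∈ F_11², evaluate f(x, y) mod 11. Record the zeros.
  x = 0: [0↦9, 1↦10, 2↦4, 3↦2, 4↦4, 5↦10, 6↦9, 7↦1, 8↦8, 9↦8, 10↦1]  zeros at y ∈ ∅
  x = 1: [0↦8, 1↦8, 2↦1, 3↦9, 4↦10, 5↦4, 6↦2, 7↦4, 8↦10, 9↦9, 10↦1]  zeros at y ∈ ∅
  x = 2: [0↦7, 1↦6, 2↦9, 3↦5, 4↦5, 5↦9, 6↦6, 7↦7, 8↦1, 9↦10, 10↦1]  zeros at y ∈ ∅
  x = 3: [0↦6, 1↦4, 2↦6, 3↦1, 4↦0, 5↦3, 6↦10, 7↦10, 8↦3, 9↦0, 10↦1]  zeros at y ∈ {4, 9}
  x = 4: [0↦5, 1↦2, 2↦3, 3↦8, 4↦6, 5↦8, 6↦3, 7↦2, 8↦5, 9↦1, 10↦1]  zeros at y ∈ ∅
  x = 5: [0↦4, 1↦0, 2↦0, 3↦4, 4↦1, 5↦2, 6↦7, 7↦5, 8↦7, 9↦2, 10↦1]  zeros at y ∈ {1, 2}
  x = 6: [0↦3, 1↦9, 2↦8, 3↦0, 4↦7, 5↦7, 6↦0, 7↦8, 8↦9, 9↦3, 10↦1]  zeros at y ∈ {3, 6}
  x = 7: [0↦2, 1↦7, 2↦5, 3↦7, 4↦2, 5↦1, 6↦4, 7↦0, 8↦0, 9↦4, 10↦1]  zeros at y ∈ {7, 8}
  x = 8: [0↦1, 1↦5, 2↦2, 3↦3, 4↦8, 5↦6, 6↦8, 7↦3, 8↦2, 9↦5, 10↦1]  zeros at y ∈ ∅
  x = 9: [0↦0, 1↦3, 2↦10, 3↦10, 4↦3, 5↦0, 6↦1, 7↦6, 8↦4, 9↦6, 10↦1]  zeros at y ∈ {0, 5}
  x = 10: [0↦10, 1↦1, 2↦7, 3↦6, 4↦9, 5↦5, 6↦5, 7↦9, 8↦6, 9↦7, 10↦1]  zeros at y ∈ ∅
Collecting zeros: affine points = {(3, 4), (3, 9), (5, 1), (5, 2), (6, 3), (6, 6), (7, 7), (7, 8), (9, 0), (9, 5)}.
Total count |C(F_11)_aff| = 10.


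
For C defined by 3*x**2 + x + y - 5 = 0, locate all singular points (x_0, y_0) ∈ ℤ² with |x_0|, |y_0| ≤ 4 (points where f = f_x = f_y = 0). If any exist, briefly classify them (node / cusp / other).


No singular points in the scanned grid; C is smooth there.

Compute partial derivatives:
  f_x = 6*x + 1.
  f_y = 1.
f_y = 1 is a nonzero constant, so f_y never vanishes: no point (x, y) can satisfy f = f_x = f_y = 0. In particular no (x, y) ∈ {−4, ..., 4}² is singular; the curve is smooth.


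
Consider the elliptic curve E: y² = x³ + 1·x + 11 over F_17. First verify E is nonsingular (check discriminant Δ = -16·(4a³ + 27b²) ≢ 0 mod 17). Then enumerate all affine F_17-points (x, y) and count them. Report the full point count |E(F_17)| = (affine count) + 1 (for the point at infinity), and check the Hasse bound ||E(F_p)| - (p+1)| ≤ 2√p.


Affine points = {(1, 8), (1, 9), (2, 2), (2, 15), (7, 2), (7, 15), (8, 2), (8, 15), (9, 1), (9, 16), (10, 1), (10, 16), (12, 0), (14, 7), (14, 10), (15, 1), (15, 16), (16, 3), (16, 14)}; affine count = 19; |E(F_17)| = 20.

Discriminant check: Δ ∝ 4a³ + 27b² = 4·1³ + 27·11² = 4·1 + 27·121 ≡ 7 (mod 17). Nonzero ⇒ E is nonsingular.
For each x ∈ F_17, compute rhs = x³ + 1·x + 11 mod 17, then count y ∈ F_17 with y² ≡ rhs.
  x = 0: rhs = 11, matching y values: none (0 points).
  x = 1: rhs = 13, matching y values: 8, 9 (2 points).
  x = 2: rhs = 4, matching y values: 2, 15 (2 points).
  x = 3: rhs = 7, matching y values: none (0 points).
  x = 4: rhs = 11, matching y values: none (0 points).
  x = 5: rhs = 5, matching y values: none (0 points).
  x = 6: rhs = 12, matching y values: none (0 points).
  x = 7: rhs = 4, matching y values: 2, 15 (2 points).
  x = 8: rhs = 4, matching y values: 2, 15 (2 points).
  x = 9: rhs = 1, matching y values: 1, 16 (2 points).
  x = 10: rhs = 1, matching y values: 1, 16 (2 points).
  x = 11: rhs = 10, matching y values: none (0 points).
  x = 12: rhs = 0, matching y values: 0 (1 points).
  x = 13: rhs = 11, matching y values: none (0 points).
  x = 14: rhs = 15, matching y values: 7, 10 (2 points).
  x = 15: rhs = 1, matching y values: 1, 16 (2 points).
  x = 16: rhs = 9, matching y values: 3, 14 (2 points).
Total affine count: 19.
Full point count |E(F_17)| = 19 + 1 = 20.
Hasse bound: |20 − (17+1)| = |2| = 2 ≤ 2√17 ≈ 8.2462 ✓.


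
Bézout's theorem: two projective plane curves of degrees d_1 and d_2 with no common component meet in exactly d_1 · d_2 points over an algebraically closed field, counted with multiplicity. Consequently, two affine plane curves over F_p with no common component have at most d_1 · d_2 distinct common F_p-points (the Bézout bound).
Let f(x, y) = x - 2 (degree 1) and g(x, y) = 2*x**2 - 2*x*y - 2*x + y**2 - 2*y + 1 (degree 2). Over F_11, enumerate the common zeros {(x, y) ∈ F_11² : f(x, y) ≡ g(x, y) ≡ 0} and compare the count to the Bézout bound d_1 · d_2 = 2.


Common zeros: {(2, 1), (2, 5)}; count = 2; Bézout bound = 2.

deg(f) = 1, deg(g) = 2, so Bézout bound = 2.
Scan x ∈ F_11. For each x, list the y ∈ F_11 with f(x, y) ≡ 0 and those with g(x, y) ≡ 0 (mod 11); the common zeros in that column are the intersection.
  x = 0: f ≡ 0 at y ∈ ∅; g ≡ 0 at y ∈ {1}; common: ∅.
  x = 1: f ≡ 0 at y ∈ ∅; g ≡ 0 at y ∈ {7, 8}; common: ∅.
  x = 2: f ≡ 0 at y ∈ {0, 1, 2, 3, 4, 5, 6, 7, 8, 9, 10}; g ≡ 0 at y ∈ {1, 5}; common: {1, 5}.
  x = 3: f ≡ 0 at y ∈ ∅; g ≡ 0 at y ∈ {9, 10}; common: ∅.
  x = 4: f ≡ 0 at y ∈ ∅; g ≡ 0 at y ∈ {5}; common: ∅.
  x = 5: f ≡ 0 at y ∈ ∅; g ≡ 0 at y ∈ ∅; common: ∅.
  x = 6: f ≡ 0 at y ∈ ∅; g ≡ 0 at y ∈ ∅; common: ∅.
  x = 7: f ≡ 0 at y ∈ ∅; g ≡ 0 at y ∈ {7, 9}; common: ∅.
  x = 8: f ≡ 0 at y ∈ ∅; g ≡ 0 at y ∈ {8, 10}; common: ∅.
  x = 9: f ≡ 0 at y ∈ ∅; g ≡ 0 at y ∈ ∅; common: ∅.
  x = 10: f ≡ 0 at y ∈ ∅; g ≡ 0 at y ∈ ∅; common: ∅.
Collecting: common zeros = {(2, 1), (2, 5)}, so the count is 2.
Comparison with the Bézout bound: 2 ≤ 2 = deg(f)·deg(g), as expected for curves with no common component (the bound is attained).


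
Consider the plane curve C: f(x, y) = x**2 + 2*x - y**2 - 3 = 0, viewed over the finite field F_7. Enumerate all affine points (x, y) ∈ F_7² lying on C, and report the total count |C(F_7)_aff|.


Affine F_7-points: {(0, 2), (0, 5), (1, 0), (4, 0), (5, 2), (5, 5)}; count = 6.

For each of the 49 pairs (x, y) ∈ F_7², evaluate f(x, y) mod 7. Record the zeros.
  x = 0: [0↦4, 1↦3, 2↦0, 3↦2, 4↦2, 5↦0, 6↦3]  zeros at y ∈ {2, 5}
  x = 1: [0↦0, 1↦6, 2↦3, 3↦5, 4↦5, 5↦3, 6↦6]  zeros at y ∈ {0}
  x = 2: [0↦5, 1↦4, 2↦1, 3↦3, 4↦3, 5↦1, 6↦4]  zeros at y ∈ ∅
  x = 3: [0↦5, 1↦4, 2↦1, 3↦3, 4↦3, 5↦1, 6↦4]  zeros at y ∈ ∅
  x = 4: [0↦0, 1↦6, 2↦3, 3↦5, 4↦5, 5↦3, 6↦6]  zeros at y ∈ {0}
  x = 5: [0↦4, 1↦3, 2↦0, 3↦2, 4↦2, 5↦0, 6↦3]  zeros at y ∈ {2, 5}
  x = 6: [0↦3, 1↦2, 2↦6, 3↦1, 4↦1, 5↦6, 6↦2]  zeros at y ∈ ∅
Collecting zeros: affine points = {(0, 2), (0, 5), (1, 0), (4, 0), (5, 2), (5, 5)}.
Total count |C(F_7)_aff| = 6.


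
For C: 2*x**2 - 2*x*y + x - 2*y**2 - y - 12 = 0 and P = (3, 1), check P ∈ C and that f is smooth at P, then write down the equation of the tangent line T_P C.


Tangent line at P: 11*x - 11*y - 22 = 0.

Step 1: f(3, 1) = 0, so P lies on C.
Step 2: partial derivatives
  f_x(x, y) = 4*x - 2*y + 1, f_y(x, y) = -2*x - 4*y - 1.
  f_x(P) = 11, f_y(P) = -11 (gradient nonzero, so P is smooth).
Step 3: tangent line at P: 11·(x − 3) + -11·(y − 1) = 0.
Expanding: 11*x - 11*y - 22 = 0.


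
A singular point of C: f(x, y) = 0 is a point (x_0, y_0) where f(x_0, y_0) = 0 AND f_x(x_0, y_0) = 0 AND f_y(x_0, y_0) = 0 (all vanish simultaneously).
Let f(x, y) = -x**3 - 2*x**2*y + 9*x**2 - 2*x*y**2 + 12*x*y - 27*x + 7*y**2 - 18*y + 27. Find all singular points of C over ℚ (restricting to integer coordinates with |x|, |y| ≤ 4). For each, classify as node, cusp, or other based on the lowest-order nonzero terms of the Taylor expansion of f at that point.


Singular points: {(3, 0)}; classification: cusp.

Compute partial derivatives:
  f_x = -3*x**2 - 4*x*y + 18*x - 2*y**2 + 12*y - 27.
  f_y = -2*x**2 - 4*x*y + 12*x + 14*y - 18.
Scan x_0 ∈ {−4, ..., 4}. For each x_0, f_y(x_0, y) is a polynomial in y; find its integer roots y ∈ {−4, ..., 4}, then test f_x and f at those candidates.
  x = -4: f_y(-4, y) = 30*y - 98; no integer root y with |y| ≤ 4.
  x = -3: f_y(-3, y) = 26*y - 72; no integer root y with |y| ≤ 4.
  x = -2: f_y(-2, y) = 22*y - 50; no integer root y with |y| ≤ 4.
  x = -1: f_y(-1, y) = 18*y - 32; no integer root y with |y| ≤ 4.
  x = 0: f_y(0, y) = 14*y - 18; no integer root y with |y| ≤ 4.
  x = 1: f_y(1, y) = 10*y - 8; no integer root y with |y| ≤ 4.
  x = 2: f_y(2, y) = 6*y - 2; no integer root y with |y| ≤ 4.
  x = 3: f_y(3, y) = 2*y; vanishes at y ∈ {0}. (3, 0): f_x = 0, f = 0 — SINGULAR.
  x = 4: f_y(4, y) = -2*y - 2; vanishes at y ∈ {-1}. (4, -1): f_x = -1 ≠ 0.
Only singular point on the grid: (3, 0).
Classify: substitute x = 3 + u, y = 0 + v and expand: f = -u**3 - 2*u**2*v - 2*u*v**2 + v**2.
No constant or linear terms (consistent with a singular point). Quadratic part: v**2. Cubic part: -u**3 - 2*u**2*v - 2*u*v**2.
The quadratic part v**2 is a perfect square, so there is a single (double) tangent line v = 0, i.e. y = 0. Restricting the cubic part to that line (v = 0) leaves -u**3 ≠ 0, so f is not divisible by v and the branch is v² ≈ u**3 to lowest order — this is a cusp.
Classification: cusp.


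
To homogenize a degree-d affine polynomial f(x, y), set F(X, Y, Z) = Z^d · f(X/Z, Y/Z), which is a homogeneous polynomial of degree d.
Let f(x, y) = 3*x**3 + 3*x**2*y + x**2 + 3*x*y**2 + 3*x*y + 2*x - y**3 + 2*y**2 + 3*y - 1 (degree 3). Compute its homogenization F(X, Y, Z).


F(X, Y, Z) = 3*X**3 + 3*X**2*Y + X**2*Z + 3*X*Y**2 + 3*X*Y*Z + 2*X*Z**2 - Y**3 + 2*Y**2*Z + 3*Y*Z**2 - Z**3

deg(f) = 3.
Substitute x = X/Z, y = Y/Z into f, then multiply by Z^3.
  monomial 3·x^3·y^0 ↦ 3·X^3·Y^0·Z^0.
  monomial 3·x^2·y^1 ↦ 3·X^2·Y^1·Z^0.
  monomial 1·x^2·y^0 ↦ 1·X^2·Y^0·Z^1.
  monomial 3·x^1·y^2 ↦ 3·X^1·Y^2·Z^0.
  monomial 3·x^1·y^1 ↦ 3·X^1·Y^1·Z^1.
  monomial 2·x^1·y^0 ↦ 2·X^1·Y^0·Z^2.
  monomial -1·x^0·y^3 ↦ -1·X^0·Y^3·Z^0.
  monomial 2·x^0·y^2 ↦ 2·X^0·Y^2·Z^1.
  monomial 3·x^0·y^1 ↦ 3·X^0·Y^1·Z^2.
  monomial -1·x^0·y^0 ↦ -1·X^0·Y^0·Z^3.
Collecting: F(X, Y, Z) = 3*X**3 + 3*X**2*Y + X**2*Z + 3*X*Y**2 + 3*X*Y*Z + 2*X*Z**2 - Y**3 + 2*Y**2*Z + 3*Y*Z**2 - Z**3.


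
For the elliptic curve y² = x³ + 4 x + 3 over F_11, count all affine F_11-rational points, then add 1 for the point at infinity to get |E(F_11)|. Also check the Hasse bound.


Affine points = {(0, 5), (0, 6), (3, 3), (3, 8), (5, 4), (5, 7), (6, 1), (6, 10), (7, 0), (9, 3), (9, 8), (10, 3), (10, 8)}; affine count = 13; |E(F_11)| = 14.

Discriminant check: Δ ∝ 4a³ + 27b² = 4·4³ + 27·3² = 4·64 + 27·9 ≡ 4 (mod 11). Nonzero ⇒ E is nonsingular.
For each x ∈ F_11, compute rhs = x³ + 4·x + 3 mod 11, then count y ∈ F_11 with y² ≡ rhs.
  x = 0: rhs = 3, matching y values: 5, 6 (2 points).
  x = 1: rhs = 8, matching y values: none (0 points).
  x = 2: rhs = 8, matching y values: none (0 points).
  x = 3: rhs = 9, matching y values: 3, 8 (2 points).
  x = 4: rhs = 6, matching y values: none (0 points).
  x = 5: rhs = 5, matching y values: 4, 7 (2 points).
  x = 6: rhs = 1, matching y values: 1, 10 (2 points).
  x = 7: rhs = 0, matching y values: 0 (1 points).
  x = 8: rhs = 8, matching y values: none (0 points).
  x = 9: rhs = 9, matching y values: 3, 8 (2 points).
  x = 10: rhs = 9, matching y values: 3, 8 (2 points).
Total affine count: 13.
Full point count |E(F_11)| = 13 + 1 = 14.
Hasse bound: |14 − (11+1)| = |2| = 2 ≤ 2√11 ≈ 6.6332 ✓.


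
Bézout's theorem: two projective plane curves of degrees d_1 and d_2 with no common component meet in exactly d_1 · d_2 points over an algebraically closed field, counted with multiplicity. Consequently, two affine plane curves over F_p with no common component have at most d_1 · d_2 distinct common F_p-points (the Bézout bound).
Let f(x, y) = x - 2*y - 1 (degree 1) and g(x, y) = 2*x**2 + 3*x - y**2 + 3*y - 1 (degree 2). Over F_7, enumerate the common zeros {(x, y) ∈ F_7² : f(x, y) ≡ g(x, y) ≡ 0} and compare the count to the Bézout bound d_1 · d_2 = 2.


Common zeros: {(3, 1)}; count = 1; Bézout bound = 2.

deg(f) = 1, deg(g) = 2, so Bézout bound = 2.
Scan x ∈ F_7. For each x, list the y ∈ F_7 with f(x, y) ≡ 0 and those with g(x, y) ≡ 0 (mod 7); the common zeros in that column are the intersection.
  x = 0: f ≡ 0 at y ∈ {3}; g ≡ 0 at y ∈ ∅; common: ∅.
  x = 1: f ≡ 0 at y ∈ {0}; g ≡ 0 at y ∈ {4, 6}; common: ∅.
  x = 2: f ≡ 0 at y ∈ {4}; g ≡ 0 at y ∈ ∅; common: ∅.
  x = 3: f ≡ 0 at y ∈ {1}; g ≡ 0 at y ∈ {1, 2}; common: {1}.
  x = 4: f ≡ 0 at y ∈ {5}; g ≡ 0 at y ∈ ∅; common: ∅.
  x = 5: f ≡ 0 at y ∈ {2}; g ≡ 0 at y ∈ ∅; common: ∅.
  x = 6: f ≡ 0 at y ∈ {6}; g ≡ 0 at y ∈ {1, 2}; common: ∅.
Collecting: common zeros = {(3, 1)}, so the count is 1.
Comparison with the Bézout bound: 1 ≤ 2 = deg(f)·deg(g), as expected for curves with no common component (the affine F_7-count falls short of the bound because intersections may lie at infinity, over extension fields, or carry multiplicity).


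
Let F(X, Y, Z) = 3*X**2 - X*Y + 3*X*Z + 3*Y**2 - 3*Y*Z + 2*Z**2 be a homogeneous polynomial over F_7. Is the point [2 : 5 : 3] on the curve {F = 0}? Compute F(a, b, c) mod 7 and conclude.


F(2,5,3) ≡ 5 (mod 7); P is NOT on the curve.

Evaluate F(2, 5, 3) term-by-term (mod 7).
  3*X**2 ↦ 3·4·1·1 = 12
  -X*Y ↦ -1·2·5·1 = -10
  3*X*Z ↦ 3·2·1·3 = 18
  3*Y**2 ↦ 3·1·25·1 = 75
  -3*Y*Z ↦ -3·1·5·3 = -45
  2*Z**2 ↦ 2·1·1·9 = 18
Sum: F(2, 5, 3) = (12) + (-10) + (18) + (75) + (-45) + (18) = 68.
Reducing mod 7: 68 ≡ 5 (mod 7).
Since F(a, b, c) ≡ 5 ≠ 0 (mod 7), P does NOT lie on the curve.


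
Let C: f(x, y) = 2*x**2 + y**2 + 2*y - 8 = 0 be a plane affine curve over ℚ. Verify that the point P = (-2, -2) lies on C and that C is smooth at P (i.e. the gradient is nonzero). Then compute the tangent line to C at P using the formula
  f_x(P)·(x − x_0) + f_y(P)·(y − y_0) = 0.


Tangent line at P: -8*x - 2*y - 20 = 0.

Step 1: f(-2, -2) = 0, so P lies on C.
Step 2: partial derivatives
  f_x(x, y) = 4*x, f_y(x, y) = 2*y + 2.
  f_x(P) = -8, f_y(P) = -2 (gradient nonzero, so P is smooth).
Step 3: tangent line at P: -8·(x − -2) + -2·(y − -2) = 0.
Expanding: -8*x - 2*y - 20 = 0.


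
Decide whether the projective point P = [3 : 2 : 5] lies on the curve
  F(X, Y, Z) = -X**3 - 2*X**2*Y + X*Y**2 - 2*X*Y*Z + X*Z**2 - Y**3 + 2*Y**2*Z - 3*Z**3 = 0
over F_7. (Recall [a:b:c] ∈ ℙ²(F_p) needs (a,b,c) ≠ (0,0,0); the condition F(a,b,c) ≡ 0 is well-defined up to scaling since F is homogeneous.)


F(3,2,5) ≡ 6 (mod 7); P is NOT on the curve.

Evaluate F(3, 2, 5) term-by-term (mod 7).
  -X**3 ↦ -1·27·1·1 = -27
  -2*X**2*Y ↦ -2·9·2·1 = -36
  X*Y**2 ↦ 1·3·4·1 = 12
  -2*X*Y*Z ↦ -2·3·2·5 = -60
  X*Z**2 ↦ 1·3·1·25 = 75
  -Y**3 ↦ -1·1·8·1 = -8
  2*Y**2*Z ↦ 2·1·4·5 = 40
  -3*Z**3 ↦ -3·1·1·125 = -375
Sum: F(3, 2, 5) = (-27) + (-36) + (12) + (-60) + (75) + (-8) + (40) + (-375) = -379.
Reducing mod 7: -379 ≡ 6 (mod 7).
Since F(a, b, c) ≡ 6 ≠ 0 (mod 7), P does NOT lie on the curve.


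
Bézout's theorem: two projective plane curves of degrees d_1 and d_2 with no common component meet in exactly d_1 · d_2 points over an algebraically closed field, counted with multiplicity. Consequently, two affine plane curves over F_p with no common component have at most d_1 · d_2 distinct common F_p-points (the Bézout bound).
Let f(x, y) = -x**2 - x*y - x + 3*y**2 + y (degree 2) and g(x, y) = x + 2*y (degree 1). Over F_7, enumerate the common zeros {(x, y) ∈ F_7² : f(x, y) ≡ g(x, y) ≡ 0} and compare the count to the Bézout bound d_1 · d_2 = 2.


Common zeros: {(0, 0), (6, 4)}; count = 2; Bézout bound = 2.

deg(f) = 2, deg(g) = 1, so Bézout bound = 2.
Scan x ∈ F_7. For each x, list the y ∈ F_7 with f(x, y) ≡ 0 and those with g(x, y) ≡ 0 (mod 7); the common zeros in that column are the intersection.
  x = 0: f ≡ 0 at y ∈ {0, 2}; g ≡ 0 at y ∈ {0}; common: {0}.
  x = 1: f ≡ 0 at y ∈ ∅; g ≡ 0 at y ∈ {3}; common: ∅.
  x = 2: f ≡ 0 at y ∈ ∅; g ≡ 0 at y ∈ {6}; common: ∅.
  x = 3: f ≡ 0 at y ∈ {4, 6}; g ≡ 0 at y ∈ {2}; common: ∅.
  x = 4: f ≡ 0 at y ∈ {2, 6}; g ≡ 0 at y ∈ {5}; common: ∅.
  x = 5: f ≡ 0 at y ∈ ∅; g ≡ 0 at y ∈ {1}; common: ∅.
  x = 6: f ≡ 0 at y ∈ {0, 4}; g ≡ 0 at y ∈ {4}; common: {4}.
Collecting: common zeros = {(0, 0), (6, 4)}, so the count is 2.
Comparison with the Bézout bound: 2 ≤ 2 = deg(f)·deg(g), as expected for curves with no common component (the bound is attained).


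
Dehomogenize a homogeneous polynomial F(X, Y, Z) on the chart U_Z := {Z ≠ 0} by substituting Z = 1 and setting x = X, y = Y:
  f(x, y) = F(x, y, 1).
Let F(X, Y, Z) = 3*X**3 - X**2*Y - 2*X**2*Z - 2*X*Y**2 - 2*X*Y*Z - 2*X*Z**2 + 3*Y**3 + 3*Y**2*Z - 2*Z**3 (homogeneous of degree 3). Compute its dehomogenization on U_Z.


f(x, y) = 3*x**3 - x**2*y - 2*x**2 - 2*x*y**2 - 2*x*y - 2*x + 3*y**3 + 3*y**2 - 2

On U_Z we set Z = 1. Each monomial c·X^i·Y^j·Z^k in F becomes c·x^i·y^j·1^k = c·x^i·y^j.
Substituting Z = 1: F(X, Y, 1) = 3*x**3 - x**2*y - 2*x**2 - 2*x*y**2 - 2*x*y - 2*x + 3*y**3 + 3*y**2 - 2.
Note: deg(f) ≤ deg(F) = 3; strict inequality happens when F is divisible by Z (lost terms).


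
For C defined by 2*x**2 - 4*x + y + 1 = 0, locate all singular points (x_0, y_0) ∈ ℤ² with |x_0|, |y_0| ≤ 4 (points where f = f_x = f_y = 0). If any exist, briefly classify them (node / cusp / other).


No singular points in the scanned grid; C is smooth there.

Compute partial derivatives:
  f_x = 4*x - 4.
  f_y = 1.
f_y = 1 is a nonzero constant, so f_y never vanishes: no point (x, y) can satisfy f = f_x = f_y = 0. In particular no (x, y) ∈ {−4, ..., 4}² is singular; the curve is smooth.


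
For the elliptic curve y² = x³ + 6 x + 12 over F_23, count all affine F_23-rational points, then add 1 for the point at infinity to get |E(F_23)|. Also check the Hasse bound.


Affine points = {(0, 9), (0, 14), (2, 3), (2, 20), (4, 10), (4, 13), (5, 11), (5, 12), (7, 11), (7, 12), (9, 6), (9, 17), (11, 11), (11, 12), (12, 8), (12, 15), (15, 2), (15, 21), (16, 8), (16, 15), (17, 6), (17, 17), (18, 8), (18, 15), (19, 4), (19, 19), (20, 6), (20, 17)}; affine count = 28; |E(F_23)| = 29.

Discriminant check: Δ ∝ 4a³ + 27b² = 4·6³ + 27·12² = 4·216 + 27·144 ≡ 14 (mod 23). Nonzero ⇒ E is nonsingular.
For each x ∈ F_23, compute rhs = x³ + 6·x + 12 mod 23, then count y ∈ F_23 with y² ≡ rhs.
  x = 0: rhs = 12, matching y values: 9, 14 (2 points).
  x = 1: rhs = 19, matching y values: none (0 points).
  x = 2: rhs = 9, matching y values: 3, 20 (2 points).
  x = 3: rhs = 11, matching y values: none (0 points).
  x = 4: rhs = 8, matching y values: 10, 13 (2 points).
  x = 5: rhs = 6, matching y values: 11, 12 (2 points).
  x = 6: rhs = 11, matching y values: none (0 points).
  x = 7: rhs = 6, matching y values: 11, 12 (2 points).
  x = 8: rhs = 20, matching y values: none (0 points).
  x = 9: rhs = 13, matching y values: 6, 17 (2 points).
  x = 10: rhs = 14, matching y values: none (0 points).
  x = 11: rhs = 6, matching y values: 11, 12 (2 points).
  x = 12: rhs = 18, matching y values: 8, 15 (2 points).
  x = 13: rhs = 10, matching y values: none (0 points).
  x = 14: rhs = 11, matching y values: none (0 points).
  x = 15: rhs = 4, matching y values: 2, 21 (2 points).
  x = 16: rhs = 18, matching y values: 8, 15 (2 points).
  x = 17: rhs = 13, matching y values: 6, 17 (2 points).
  x = 18: rhs = 18, matching y values: 8, 15 (2 points).
  x = 19: rhs = 16, matching y values: 4, 19 (2 points).
  x = 20: rhs = 13, matching y values: 6, 17 (2 points).
  x = 21: rhs = 15, matching y values: none (0 points).
  x = 22: rhs = 5, matching y values: none (0 points).
Total affine count: 28.
Full point count |E(F_23)| = 28 + 1 = 29.
Hasse bound: |29 − (23+1)| = |5| = 5 ≤ 2√23 ≈ 9.5917 ✓.


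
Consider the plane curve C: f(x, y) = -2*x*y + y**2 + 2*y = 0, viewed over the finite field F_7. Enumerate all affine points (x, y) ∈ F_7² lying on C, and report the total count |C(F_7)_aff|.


Affine F_7-points: {(0, 0), (0, 5), (1, 0), (2, 0), (2, 2), (3, 0), (3, 4), (4, 0), (4, 6), (5, 0), (5, 1), (6, 0), (6, 3)}; count = 13.

For each of the 49 pairs (x, y) ∈ F_7², evaluate f(x, y) mod 7. Record the zeros.
  x = 0: [0↦0, 1↦3, 2↦1, 3↦1, 4↦3, 5↦0, 6↦6]  zeros at y ∈ {0, 5}
  x = 1: [0↦0, 1↦1, 2↦4, 3↦2, 4↦2, 5↦4, 6↦1]  zeros at y ∈ {0}
  x = 2: [0↦0, 1↦6, 2↦0, 3↦3, 4↦1, 5↦1, 6↦3]  zeros at y ∈ {0, 2}
  x = 3: [0↦0, 1↦4, 2↦3, 3↦4, 4↦0, 5↦5, 6↦5]  zeros at y ∈ {0, 4}
  x = 4: [0↦0, 1↦2, 2↦6, 3↦5, 4↦6, 5↦2, 6↦0]  zeros at y ∈ {0, 6}
  x = 5: [0↦0, 1↦0, 2↦2, 3↦6, 4↦5, 5↦6, 6↦2]  zeros at y ∈ {0, 1}
  x = 6: [0↦0, 1↦5, 2↦5, 3↦0, 4↦4, 5↦3, 6↦4]  zeros at y ∈ {0, 3}
Collecting zeros: affine points = {(0, 0), (0, 5), (1, 0), (2, 0), (2, 2), (3, 0), (3, 4), (4, 0), (4, 6), (5, 0), (5, 1), (6, 0), (6, 3)}.
Total count |C(F_7)_aff| = 13.


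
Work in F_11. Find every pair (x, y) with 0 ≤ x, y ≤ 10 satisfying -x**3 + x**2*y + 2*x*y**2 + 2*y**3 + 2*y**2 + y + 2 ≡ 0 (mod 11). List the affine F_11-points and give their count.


Affine F_11-points: {(0, 3), (2, 2), (4, 1), (4, 8), (5, 9), (6, 3), (6, 4), (6, 8), (7, 0), (8, 3), (9, 8)}; count = 11.

For each of the 121 pairs (x, y) ∈ F_11², evaluate f(x, y) mod 11. Record the zeros.
  x = 0: [0↦2, 1↦7, 2↦6, 3↦0, 4↦1, 5↦10, 6↦6, 7↦1, 8↦7, 9↦3, 10↦1]  zeros at y ∈ {3}
  x = 1: [0↦1, 1↦9, 2↦4, 3↦9, 4↦3, 5↦9, 6↦6, 7↦6, 8↦10, 9↦8, 10↦1]  zeros at y ∈ ∅
  x = 2: [0↦5, 1↦7, 2↦0, 3↦7, 4↦7, 5↦1, 6↦1, 7↦8, 8↦1, 9↦3, 10↦4]  zeros at y ∈ {2}
  x = 3: [0↦8, 1↦6, 2↦10, 3↦10, 4↦7, 5↦2, 6↦7, 7↦1, 8↦7, 9↦4, 10↦4]  zeros at y ∈ ∅
  x = 4: [0↦4, 1↦0, 2↦6, 3↦1, 4↦8, 5↦6, 6↦7, 7↦1, 8↦0, 9↦5, 10↦6]  zeros at y ∈ {1, 8}
  x = 5: [0↦9, 1↦5, 2↦4, 3↦7, 4↦4, 5↦7, 6↦6, 7↦2, 8↦7, 9↦0, 10↦4]  zeros at y ∈ {9}
  x = 6: [0↦6, 1↦4, 2↦9, 3↦0, 4↦0, 5↦10, 6↦9, 7↦9, 8↦0, 9↦5, 10↦3]  zeros at y ∈ {3, 4, 8}
  x = 7: [0↦0, 1↦2, 2↦4, 3↦7, 4↦1, 5↦9, 6↦10, 7↦5, 8↦6, 9↦3, 10↦8]  zeros at y ∈ {0}
  x = 8: [0↦7, 1↦4, 2↦5, 3↦0, 4↦1, 5↦9, 6↦3, 7↦6, 8↦8, 9↦10, 10↦2]  zeros at y ∈ {3}
  x = 9: [0↦10, 1↦4, 2↦6, 3↦6, 4↦5, 5↦4, 6↦4, 7↦6, 8↦0, 9↦9, 10↦1]  zeros at y ∈ {8}
  x = 10: [0↦3, 1↦7, 2↦1, 3↦8, 4↦7, 5↦10, 6↦7, 7↦10, 8↦9, 9↦5, 10↦10]  zeros at y ∈ ∅
Collecting zeros: affine points = {(0, 3), (2, 2), (4, 1), (4, 8), (5, 9), (6, 3), (6, 4), (6, 8), (7, 0), (8, 3), (9, 8)}.
Total count |C(F_11)_aff| = 11.


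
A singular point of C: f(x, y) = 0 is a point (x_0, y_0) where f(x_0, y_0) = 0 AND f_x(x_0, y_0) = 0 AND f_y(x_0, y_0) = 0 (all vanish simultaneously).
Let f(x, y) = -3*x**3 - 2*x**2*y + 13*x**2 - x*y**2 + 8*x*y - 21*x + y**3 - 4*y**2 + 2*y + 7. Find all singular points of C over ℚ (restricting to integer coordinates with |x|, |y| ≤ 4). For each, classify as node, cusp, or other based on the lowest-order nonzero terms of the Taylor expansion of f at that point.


Singular points: {(1, 2)}; classification: cusp.

Compute partial derivatives:
  f_x = -9*x**2 - 4*x*y + 26*x - y**2 + 8*y - 21.
  f_y = -2*x**2 - 2*x*y + 8*x + 3*y**2 - 8*y + 2.
Scan x_0 ∈ {−4, ..., 4}. For each x_0, f_y(x_0, y) is a polynomial in y; find its integer roots y ∈ {−4, ..., 4}, then test f_x and f at those candidates.
  x = -4: f_y(-4, y) = 3*y**2 - 62; no integer root y with |y| ≤ 4.
  x = -3: f_y(-3, y) = 3*y**2 - 2*y - 40; vanishes at y ∈ {4}. (-3, 4): f_x = -116 ≠ 0.
  x = -2: f_y(-2, y) = 3*y**2 - 4*y - 22; no integer root y with |y| ≤ 4.
  x = -1: f_y(-1, y) = 3*y**2 - 6*y - 8; no integer root y with |y| ≤ 4.
  x = 0: f_y(0, y) = 3*y**2 - 8*y + 2; no integer root y with |y| ≤ 4.
  x = 1: f_y(1, y) = 3*y**2 - 10*y + 8; vanishes at y ∈ {2}. (1, 2): f_x = 0, f = 0 — SINGULAR.
  x = 2: f_y(2, y) = 3*y**2 - 12*y + 10; no integer root y with |y| ≤ 4.
  x = 3: f_y(3, y) = 3*y**2 - 14*y + 8; vanishes at y ∈ {4}. (3, 4): f_x = -56 ≠ 0.
  x = 4: f_y(4, y) = 3*y**2 - 16*y + 2; no integer root y with |y| ≤ 4.
Only singular point on the grid: (1, 2).
Classify: substitute x = 1 + u, y = 2 + v and expand: f = -3*u**3 - 2*u**2*v - u*v**2 + v**3 + v**2.
No constant or linear terms (consistent with a singular point). Quadratic part: v**2. Cubic part: -3*u**3 - 2*u**2*v - u*v**2 + v**3.
The quadratic part v**2 is a perfect square, so there is a single (double) tangent line v = 0, i.e. y = 2. Restricting the cubic part to that line (v = 0) leaves -3*u**3 ≠ 0, so f is not divisible by v and the branch is v² ≈ 3*u**3 to lowest order — this is a cusp.
Classification: cusp.


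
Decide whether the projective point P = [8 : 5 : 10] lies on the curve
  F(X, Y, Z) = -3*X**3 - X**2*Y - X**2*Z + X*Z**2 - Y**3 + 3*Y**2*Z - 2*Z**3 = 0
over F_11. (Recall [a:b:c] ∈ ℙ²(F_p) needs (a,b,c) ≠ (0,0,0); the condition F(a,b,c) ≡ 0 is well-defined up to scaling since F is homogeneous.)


F(8,5,10) ≡ 9 (mod 11); P is NOT on the curve.

Evaluate F(8, 5, 10) term-by-term (mod 11).
  -3*X**3 ↦ -3·512·1·1 = -1536
  -X**2*Y ↦ -1·64·5·1 = -320
  -X**2*Z ↦ -1·64·1·10 = -640
  X*Z**2 ↦ 1·8·1·100 = 800
  -Y**3 ↦ -1·1·125·1 = -125
  3*Y**2*Z ↦ 3·1·25·10 = 750
  -2*Z**3 ↦ -2·1·1·1000 = -2000
Sum: F(8, 5, 10) = (-1536) + (-320) + (-640) + (800) + (-125) + (750) + (-2000) = -3071.
Reducing mod 11: -3071 ≡ 9 (mod 11).
Since F(a, b, c) ≡ 9 ≠ 0 (mod 11), P does NOT lie on the curve.


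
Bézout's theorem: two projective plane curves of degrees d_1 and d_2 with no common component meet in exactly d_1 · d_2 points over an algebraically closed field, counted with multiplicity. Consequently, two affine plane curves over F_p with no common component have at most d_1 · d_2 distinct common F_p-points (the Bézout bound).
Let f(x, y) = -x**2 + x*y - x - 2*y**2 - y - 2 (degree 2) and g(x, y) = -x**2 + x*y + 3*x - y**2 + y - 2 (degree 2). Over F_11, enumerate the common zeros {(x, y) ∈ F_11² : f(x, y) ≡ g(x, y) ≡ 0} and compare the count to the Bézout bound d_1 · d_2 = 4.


Common zeros: ∅; count = 0; Bézout bound = 4.

deg(f) = 2, deg(g) = 2, so Bézout bound = 4.
Scan x ∈ F_11. For each x, list the y ∈ F_11 with f(x, y) ≡ 0 and those with g(x, y) ≡ 0 (mod 11); the common zeros in that column are the intersection.
  x = 0: f ≡ 0 at y ∈ ∅; g ≡ 0 at y ∈ {5, 7}; common: ∅.
  x = 1: f ≡ 0 at y ∈ {3, 8}; g ≡ 0 at y ∈ {0, 2}; common: ∅.
  x = 2: f ≡ 0 at y ∈ {7, 10}; g ≡ 0 at y ∈ {0, 3}; common: ∅.
  x = 3: f ≡ 0 at y ∈ ∅; g ≡ 0 at y ∈ ∅; common: ∅.
  x = 4: f ≡ 0 at y ∈ {0, 7}; g ≡ 0 at y ∈ {2, 3}; common: ∅.
  x = 5: f ≡ 0 at y ∈ ∅; g ≡ 0 at y ∈ ∅; common: ∅.
  x = 6: f ≡ 0 at y ∈ {0, 8}; g ≡ 0 at y ∈ ∅; common: ∅.
  x = 7: f ≡ 0 at y ∈ {4, 10}; g ≡ 0 at y ∈ ∅; common: ∅.
  x = 8: f ≡ 0 at y ∈ ∅; g ≡ 0 at y ∈ {4, 5}; common: ∅.
  x = 9: f ≡ 0 at y ∈ ∅; g ≡ 0 at y ∈ ∅; common: ∅.
  x = 10: f ≡ 0 at y ∈ ∅; g ≡ 0 at y ∈ {4, 7}; common: ∅.
Collecting: common zeros = ∅, so the count is 0.
Comparison with the Bézout bound: 0 ≤ 4 = deg(f)·deg(g), as expected for curves with no common component (the affine F_11-count falls short of the bound because intersections may lie at infinity, over extension fields, or carry multiplicity).


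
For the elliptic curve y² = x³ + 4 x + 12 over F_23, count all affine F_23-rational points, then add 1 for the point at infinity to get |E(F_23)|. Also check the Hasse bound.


Affine points = {(0, 9), (0, 14), (4, 0), (8, 2), (8, 21), (9, 8), (9, 15), (14, 11), (14, 12), (16, 3), (16, 20), (17, 5), (17, 18), (19, 1), (19, 22)}; affine count = 15; |E(F_23)| = 16.

Discriminant check: Δ ∝ 4a³ + 27b² = 4·4³ + 27·12² = 4·64 + 27·144 ≡ 4 (mod 23). Nonzero ⇒ E is nonsingular.
For each x ∈ F_23, compute rhs = x³ + 4·x + 12 mod 23, then count y ∈ F_23 with y² ≡ rhs.
  x = 0: rhs = 12, matching y values: 9, 14 (2 points).
  x = 1: rhs = 17, matching y values: none (0 points).
  x = 2: rhs = 5, matching y values: none (0 points).
  x = 3: rhs = 5, matching y values: none (0 points).
  x = 4: rhs = 0, matching y values: 0 (1 points).
  x = 5: rhs = 19, matching y values: none (0 points).
  x = 6: rhs = 22, matching y values: none (0 points).
  x = 7: rhs = 15, matching y values: none (0 points).
  x = 8: rhs = 4, matching y values: 2, 21 (2 points).
  x = 9: rhs = 18, matching y values: 8, 15 (2 points).
  x = 10: rhs = 17, matching y values: none (0 points).
  x = 11: rhs = 7, matching y values: none (0 points).
  x = 12: rhs = 17, matching y values: none (0 points).
  x = 13: rhs = 7, matching y values: none (0 points).
  x = 14: rhs = 6, matching y values: 11, 12 (2 points).
  x = 15: rhs = 20, matching y values: none (0 points).
  x = 16: rhs = 9, matching y values: 3, 20 (2 points).
  x = 17: rhs = 2, matching y values: 5, 18 (2 points).
  x = 18: rhs = 5, matching y values: none (0 points).
  x = 19: rhs = 1, matching y values: 1, 22 (2 points).
  x = 20: rhs = 19, matching y values: none (0 points).
  x = 21: rhs = 19, matching y values: none (0 points).
  x = 22: rhs = 7, matching y values: none (0 points).
Total affine count: 15.
Full point count |E(F_23)| = 15 + 1 = 16.
Hasse bound: |16 − (23+1)| = |-8| = 8 ≤ 2√23 ≈ 9.5917 ✓.


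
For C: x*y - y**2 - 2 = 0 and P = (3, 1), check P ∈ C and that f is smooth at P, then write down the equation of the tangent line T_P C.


Tangent line at P: x + y - 4 = 0.

Step 1: f(3, 1) = 0, so P lies on C.
Step 2: partial derivatives
  f_x(x, y) = y, f_y(x, y) = x - 2*y.
  f_x(P) = 1, f_y(P) = 1 (gradient nonzero, so P is smooth).
Step 3: tangent line at P: 1·(x − 3) + 1·(y − 1) = 0.
Expanding: x + y - 4 = 0.


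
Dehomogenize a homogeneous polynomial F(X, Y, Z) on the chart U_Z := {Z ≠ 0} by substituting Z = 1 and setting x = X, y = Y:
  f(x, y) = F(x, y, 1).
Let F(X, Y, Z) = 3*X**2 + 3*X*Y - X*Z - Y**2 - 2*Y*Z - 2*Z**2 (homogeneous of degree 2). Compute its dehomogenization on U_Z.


f(x, y) = 3*x**2 + 3*x*y - x - y**2 - 2*y - 2

On U_Z we set Z = 1. Each monomial c·X^i·Y^j·Z^k in F becomes c·x^i·y^j·1^k = c·x^i·y^j.
Substituting Z = 1: F(X, Y, 1) = 3*x**2 + 3*x*y - x - y**2 - 2*y - 2.
Note: deg(f) ≤ deg(F) = 2; strict inequality happens when F is divisible by Z (lost terms).


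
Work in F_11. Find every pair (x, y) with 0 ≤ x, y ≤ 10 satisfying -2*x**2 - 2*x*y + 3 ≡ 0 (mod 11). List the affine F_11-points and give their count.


Affine F_11-points: {(1, 6), (2, 7), (3, 3), (4, 6), (5, 3), (6, 8), (7, 5), (8, 8), (9, 4), (10, 5)}; count = 10.

For each of the 121 pairs (x, y) ∈ F_11², evaluate f(x, y) mod 11. Record the zeros.
  x = 0: [0↦3, 1↦3, 2↦3, 3↦3, 4↦3, 5↦3, 6↦3, 7↦3, 8↦3, 9↦3, 10↦3]  zeros at y ∈ ∅
  x = 1: [0↦1, 1↦10, 2↦8, 3↦6, 4↦4, 5↦2, 6↦0, 7↦9, 8↦7, 9↦5, 10↦3]  zeros at y ∈ {6}
  x = 2: [0↦6, 1↦2, 2↦9, 3↦5, 4↦1, 5↦8, 6↦4, 7↦0, 8↦7, 9↦3, 10↦10]  zeros at y ∈ {7}
  x = 3: [0↦7, 1↦1, 2↦6, 3↦0, 4↦5, 5↦10, 6↦4, 7↦9, 8↦3, 9↦8, 10↦2]  zeros at y ∈ {3}
  x = 4: [0↦4, 1↦7, 2↦10, 3↦2, 4↦5, 5↦8, 6↦0, 7↦3, 8↦6, 9↦9, 10↦1]  zeros at y ∈ {6}
  x = 5: [0↦8, 1↦9, 2↦10, 3↦0, 4↦1, 5↦2, 6↦3, 7↦4, 8↦5, 9↦6, 10↦7]  zeros at y ∈ {3}
  x = 6: [0↦8, 1↦7, 2↦6, 3↦5, 4↦4, 5↦3, 6↦2, 7↦1, 8↦0, 9↦10, 10↦9]  zeros at y ∈ {8}
  x = 7: [0↦4, 1↦1, 2↦9, 3↦6, 4↦3, 5↦0, 6↦8, 7↦5, 8↦2, 9↦10, 10↦7]  zeros at y ∈ {5}
  x = 8: [0↦7, 1↦2, 2↦8, 3↦3, 4↦9, 5↦4, 6↦10, 7↦5, 8↦0, 9↦6, 10↦1]  zeros at y ∈ {8}
  x = 9: [0↦6, 1↦10, 2↦3, 3↦7, 4↦0, 5↦4, 6↦8, 7↦1, 8↦5, 9↦9, 10↦2]  zeros at y ∈ {4}
  x = 10: [0↦1, 1↦3, 2↦5, 3↦7, 4↦9, 5↦0, 6↦2, 7↦4, 8↦6, 9↦8, 10↦10]  zeros at y ∈ {5}
Collecting zeros: affine points = {(1, 6), (2, 7), (3, 3), (4, 6), (5, 3), (6, 8), (7, 5), (8, 8), (9, 4), (10, 5)}.
Total count |C(F_11)_aff| = 10.


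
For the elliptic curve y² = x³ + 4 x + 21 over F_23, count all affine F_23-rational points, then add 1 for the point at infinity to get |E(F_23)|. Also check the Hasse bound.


Affine points = {(1, 7), (1, 16), (4, 3), (4, 20), (6, 10), (6, 13), (7, 1), (7, 22), (8, 6), (8, 17), (9, 2), (9, 21), (10, 7), (10, 16), (11, 4), (11, 19), (12, 7), (12, 16), (13, 4), (13, 19), (15, 11), (15, 12), (16, 8), (16, 15), (22, 4), (22, 19)}; affine count = 26; |E(F_23)| = 27.

Discriminant check: Δ ∝ 4a³ + 27b² = 4·4³ + 27·21² = 4·64 + 27·441 ≡ 19 (mod 23). Nonzero ⇒ E is nonsingular.
For each x ∈ F_23, compute rhs = x³ + 4·x + 21 mod 23, then count y ∈ F_23 with y² ≡ rhs.
  x = 0: rhs = 21, matching y values: none (0 points).
  x = 1: rhs = 3, matching y values: 7, 16 (2 points).
  x = 2: rhs = 14, matching y values: none (0 points).
  x = 3: rhs = 14, matching y values: none (0 points).
  x = 4: rhs = 9, matching y values: 3, 20 (2 points).
  x = 5: rhs = 5, matching y values: none (0 points).
  x = 6: rhs = 8, matching y values: 10, 13 (2 points).
  x = 7: rhs = 1, matching y values: 1, 22 (2 points).
  x = 8: rhs = 13, matching y values: 6, 17 (2 points).
  x = 9: rhs = 4, matching y values: 2, 21 (2 points).
  x = 10: rhs = 3, matching y values: 7, 16 (2 points).
  x = 11: rhs = 16, matching y values: 4, 19 (2 points).
  x = 12: rhs = 3, matching y values: 7, 16 (2 points).
  x = 13: rhs = 16, matching y values: 4, 19 (2 points).
  x = 14: rhs = 15, matching y values: none (0 points).
  x = 15: rhs = 6, matching y values: 11, 12 (2 points).
  x = 16: rhs = 18, matching y values: 8, 15 (2 points).
  x = 17: rhs = 11, matching y values: none (0 points).
  x = 18: rhs = 14, matching y values: none (0 points).
  x = 19: rhs = 10, matching y values: none (0 points).
  x = 20: rhs = 5, matching y values: none (0 points).
  x = 21: rhs = 5, matching y values: none (0 points).
  x = 22: rhs = 16, matching y values: 4, 19 (2 points).
Total affine count: 26.
Full point count |E(F_23)| = 26 + 1 = 27.
Hasse bound: |27 − (23+1)| = |3| = 3 ≤ 2√23 ≈ 9.5917 ✓.


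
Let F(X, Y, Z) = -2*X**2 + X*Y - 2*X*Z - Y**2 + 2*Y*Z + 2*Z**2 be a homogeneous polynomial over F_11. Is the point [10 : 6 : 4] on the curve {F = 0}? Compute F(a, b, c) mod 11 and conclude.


F(10,6,4) ≡ 0 (mod 11); P is on the curve.

Evaluate F(10, 6, 4) term-by-term (mod 11).
  -2*X**2 ↦ -2·100·1·1 = -200
  X*Y ↦ 1·10·6·1 = 60
  -2*X*Z ↦ -2·10·1·4 = -80
  -Y**2 ↦ -1·1·36·1 = -36
  2*Y*Z ↦ 2·1·6·4 = 48
  2*Z**2 ↦ 2·1·1·16 = 32
Sum: F(10, 6, 4) = (-200) + (60) + (-80) + (-36) + (48) + (32) = -176.
Reducing mod 11: -176 ≡ 0 (mod 11).
Since F(a, b, c) ≡ 0 (mod 11), P lies on the curve.


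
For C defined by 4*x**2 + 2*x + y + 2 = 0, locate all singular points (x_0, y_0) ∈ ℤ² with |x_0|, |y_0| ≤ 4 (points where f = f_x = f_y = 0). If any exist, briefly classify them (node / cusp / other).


No singular points in the scanned grid; C is smooth there.

Compute partial derivatives:
  f_x = 8*x + 2.
  f_y = 1.
f_y = 1 is a nonzero constant, so f_y never vanishes: no point (x, y) can satisfy f = f_x = f_y = 0. In particular no (x, y) ∈ {−4, ..., 4}² is singular; the curve is smooth.


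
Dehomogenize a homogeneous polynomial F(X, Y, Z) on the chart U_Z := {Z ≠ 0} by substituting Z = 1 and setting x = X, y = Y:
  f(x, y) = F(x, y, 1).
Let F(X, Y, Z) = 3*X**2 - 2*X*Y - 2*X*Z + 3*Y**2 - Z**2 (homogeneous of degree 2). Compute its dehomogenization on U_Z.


f(x, y) = 3*x**2 - 2*x*y - 2*x + 3*y**2 - 1

On U_Z we set Z = 1. Each monomial c·X^i·Y^j·Z^k in F becomes c·x^i·y^j·1^k = c·x^i·y^j.
Substituting Z = 1: F(X, Y, 1) = 3*x**2 - 2*x*y - 2*x + 3*y**2 - 1.
Note: deg(f) ≤ deg(F) = 2; strict inequality happens when F is divisible by Z (lost terms).


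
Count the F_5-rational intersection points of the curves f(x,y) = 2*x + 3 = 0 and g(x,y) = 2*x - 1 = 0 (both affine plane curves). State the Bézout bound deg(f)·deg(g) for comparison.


Common zeros: ∅; count = 0; Bézout bound = 1.

deg(f) = 1, deg(g) = 1, so Bézout bound = 1.
Scan x ∈ F_5. For each x, list the y ∈ F_5 with f(x, y) ≡ 0 and those with g(x, y) ≡ 0 (mod 5); the common zeros in that column are the intersection.
  x = 0: f ≡ 0 at y ∈ ∅; g ≡ 0 at y ∈ ∅; common: ∅.
  x = 1: f ≡ 0 at y ∈ {0, 1, 2, 3, 4}; g ≡ 0 at y ∈ ∅; common: ∅.
  x = 2: f ≡ 0 at y ∈ ∅; g ≡ 0 at y ∈ ∅; common: ∅.
  x = 3: f ≡ 0 at y ∈ ∅; g ≡ 0 at y ∈ {0, 1, 2, 3, 4}; common: ∅.
  x = 4: f ≡ 0 at y ∈ ∅; g ≡ 0 at y ∈ ∅; common: ∅.
Collecting: common zeros = ∅, so the count is 0.
Comparison with the Bézout bound: 0 ≤ 1 = deg(f)·deg(g), as expected for curves with no common component (the affine F_5-count falls short of the bound because intersections may lie at infinity, over extension fields, or carry multiplicity).


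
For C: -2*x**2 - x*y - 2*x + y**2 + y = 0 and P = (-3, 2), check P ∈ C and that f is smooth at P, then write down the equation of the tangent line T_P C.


Tangent line at P: 8*x + 8*y + 8 = 0.

Step 1: f(-3, 2) = 0, so P lies on C.
Step 2: partial derivatives
  f_x(x, y) = -4*x - y - 2, f_y(x, y) = -x + 2*y + 1.
  f_x(P) = 8, f_y(P) = 8 (gradient nonzero, so P is smooth).
Step 3: tangent line at P: 8·(x − -3) + 8·(y − 2) = 0.
Expanding: 8*x + 8*y + 8 = 0.


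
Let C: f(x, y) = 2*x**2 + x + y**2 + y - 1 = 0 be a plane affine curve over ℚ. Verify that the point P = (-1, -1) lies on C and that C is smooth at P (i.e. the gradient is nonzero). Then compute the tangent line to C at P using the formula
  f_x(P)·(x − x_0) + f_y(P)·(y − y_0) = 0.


Tangent line at P: -3*x - y - 4 = 0.

Step 1: f(-1, -1) = 0, so P lies on C.
Step 2: partial derivatives
  f_x(x, y) = 4*x + 1, f_y(x, y) = 2*y + 1.
  f_x(P) = -3, f_y(P) = -1 (gradient nonzero, so P is smooth).
Step 3: tangent line at P: -3·(x − -1) + -1·(y − -1) = 0.
Expanding: -3*x - y - 4 = 0.
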